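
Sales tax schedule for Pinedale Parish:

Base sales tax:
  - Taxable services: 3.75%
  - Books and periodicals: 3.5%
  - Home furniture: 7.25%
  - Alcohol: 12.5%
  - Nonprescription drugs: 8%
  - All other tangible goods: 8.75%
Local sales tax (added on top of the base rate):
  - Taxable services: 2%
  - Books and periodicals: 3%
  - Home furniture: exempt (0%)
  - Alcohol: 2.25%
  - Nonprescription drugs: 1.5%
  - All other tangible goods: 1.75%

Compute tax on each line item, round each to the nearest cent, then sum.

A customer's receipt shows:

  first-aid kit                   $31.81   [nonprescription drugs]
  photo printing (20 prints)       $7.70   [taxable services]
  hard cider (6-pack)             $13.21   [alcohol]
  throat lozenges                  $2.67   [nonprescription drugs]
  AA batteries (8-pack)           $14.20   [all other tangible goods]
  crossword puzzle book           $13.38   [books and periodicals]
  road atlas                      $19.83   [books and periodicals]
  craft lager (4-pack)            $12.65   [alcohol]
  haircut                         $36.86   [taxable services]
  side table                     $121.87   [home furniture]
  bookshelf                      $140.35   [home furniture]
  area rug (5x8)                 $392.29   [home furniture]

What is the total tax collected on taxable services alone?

$2.56

Photo printing (20 prints) $7.70: taxable services → 3.75% + 2% local = 5.75% → $0.44
Haircut $36.86: taxable services → 3.75% + 2% local = 5.75% → $2.12
Tax on taxable services = $0.44 + $2.12 = $2.56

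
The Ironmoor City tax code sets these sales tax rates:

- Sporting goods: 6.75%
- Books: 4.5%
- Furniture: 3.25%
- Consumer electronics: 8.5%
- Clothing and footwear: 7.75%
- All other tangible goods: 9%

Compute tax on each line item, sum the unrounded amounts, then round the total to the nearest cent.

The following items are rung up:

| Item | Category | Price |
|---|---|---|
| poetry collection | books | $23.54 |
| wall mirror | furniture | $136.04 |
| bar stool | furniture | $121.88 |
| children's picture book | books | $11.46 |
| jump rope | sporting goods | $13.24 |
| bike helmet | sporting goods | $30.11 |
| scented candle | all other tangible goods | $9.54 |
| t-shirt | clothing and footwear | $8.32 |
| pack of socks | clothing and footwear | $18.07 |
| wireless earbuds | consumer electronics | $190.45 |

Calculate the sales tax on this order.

$31.98

Poetry collection $23.54: books → 4.5% → $1.0593
Wall mirror $136.04: furniture → 3.25% → $4.4213
Bar stool $121.88: furniture → 3.25% → $3.9611
Children's picture book $11.46: books → 4.5% → $0.5157
Jump rope $13.24: sporting goods → 6.75% → $0.8937
Bike helmet $30.11: sporting goods → 6.75% → $2.032425
Scented candle $9.54: all other tangible goods → 9% → $0.8586
T-shirt $8.32: clothing and footwear → 7.75% → $0.6448
Pack of socks $18.07: clothing and footwear → 7.75% → $1.400425
Wireless earbuds $190.45: consumer electronics → 8.5% → $16.18825
Unrounded tax sum = $31.9756 → $31.98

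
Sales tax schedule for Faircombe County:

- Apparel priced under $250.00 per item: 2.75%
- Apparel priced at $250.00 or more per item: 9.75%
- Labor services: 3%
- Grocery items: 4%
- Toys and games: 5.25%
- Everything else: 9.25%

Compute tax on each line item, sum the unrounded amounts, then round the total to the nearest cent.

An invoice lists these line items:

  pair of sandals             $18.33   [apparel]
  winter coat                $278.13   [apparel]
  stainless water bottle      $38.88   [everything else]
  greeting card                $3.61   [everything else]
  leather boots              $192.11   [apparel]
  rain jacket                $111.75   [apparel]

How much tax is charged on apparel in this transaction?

Pair of sandals $18.33: apparel, under $250.00 → 2.75% → $0.504075
Winter coat $278.13: apparel, $250.00 or more → 9.75% → $27.117675
Leather boots $192.11: apparel, under $250.00 → 2.75% → $5.283025
Rain jacket $111.75: apparel, under $250.00 → 2.75% → $3.073125
Tax on apparel: unrounded sum = $35.9779 → $35.98

$35.98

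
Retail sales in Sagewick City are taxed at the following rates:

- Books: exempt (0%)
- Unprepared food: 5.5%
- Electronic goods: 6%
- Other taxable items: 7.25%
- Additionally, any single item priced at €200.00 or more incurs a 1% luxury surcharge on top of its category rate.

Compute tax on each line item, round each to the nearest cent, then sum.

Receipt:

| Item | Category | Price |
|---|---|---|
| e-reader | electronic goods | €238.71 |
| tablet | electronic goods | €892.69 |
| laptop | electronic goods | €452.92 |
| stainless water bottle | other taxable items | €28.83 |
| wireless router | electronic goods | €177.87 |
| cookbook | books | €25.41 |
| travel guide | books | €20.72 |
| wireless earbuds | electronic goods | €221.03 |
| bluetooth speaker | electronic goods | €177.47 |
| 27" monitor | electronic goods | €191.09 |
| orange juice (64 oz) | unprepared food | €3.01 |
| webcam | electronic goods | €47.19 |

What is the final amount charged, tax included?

€2641.19

E-reader €238.71: electronic goods → 6% + 1% surcharge = 7% → €16.71
Tablet €892.69: electronic goods → 6% + 1% surcharge = 7% → €62.49
Laptop €452.92: electronic goods → 6% + 1% surcharge = 7% → €31.70
Stainless water bottle €28.83: other taxable items → 7.25% → €2.09
Wireless router €177.87: electronic goods → 6% → €10.67
Cookbook €25.41: books → 0% → €0.00
Travel guide €20.72: books → 0% → €0.00
Wireless earbuds €221.03: electronic goods → 6% + 1% surcharge = 7% → €15.47
Bluetooth speaker €177.47: electronic goods → 6% → €10.65
27" monitor €191.09: electronic goods → 6% → €11.47
Orange juice (64 oz) €3.01: unprepared food → 5.5% → €0.17
Webcam €47.19: electronic goods → 6% → €2.83
Subtotal = €2476.94; tax = €164.25; total due = €2641.19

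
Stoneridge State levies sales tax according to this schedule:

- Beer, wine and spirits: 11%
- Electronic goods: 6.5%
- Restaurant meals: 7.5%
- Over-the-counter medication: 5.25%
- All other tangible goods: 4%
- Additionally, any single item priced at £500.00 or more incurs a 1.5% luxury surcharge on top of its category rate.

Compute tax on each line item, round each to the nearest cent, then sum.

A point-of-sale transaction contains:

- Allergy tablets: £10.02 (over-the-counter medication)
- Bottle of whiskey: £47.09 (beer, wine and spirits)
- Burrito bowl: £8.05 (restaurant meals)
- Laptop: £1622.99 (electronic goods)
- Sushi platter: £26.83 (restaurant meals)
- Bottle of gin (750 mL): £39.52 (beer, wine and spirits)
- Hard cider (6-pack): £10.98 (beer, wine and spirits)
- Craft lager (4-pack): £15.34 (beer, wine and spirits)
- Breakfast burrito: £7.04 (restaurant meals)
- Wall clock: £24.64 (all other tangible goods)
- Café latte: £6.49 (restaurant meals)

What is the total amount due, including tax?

£1966.41

Allergy tablets £10.02: over-the-counter medication → 5.25% → £0.53
Bottle of whiskey £47.09: beer, wine and spirits → 11% → £5.18
Burrito bowl £8.05: restaurant meals → 7.5% → £0.60
Laptop £1622.99: electronic goods → 6.5% + 1.5% surcharge = 8% → £129.84
Sushi platter £26.83: restaurant meals → 7.5% → £2.01
Bottle of gin (750 mL) £39.52: beer, wine and spirits → 11% → £4.35
Hard cider (6-pack) £10.98: beer, wine and spirits → 11% → £1.21
Craft lager (4-pack) £15.34: beer, wine and spirits → 11% → £1.69
Breakfast burrito £7.04: restaurant meals → 7.5% → £0.53
Wall clock £24.64: all other tangible goods → 4% → £0.99
Café latte £6.49: restaurant meals → 7.5% → £0.49
Subtotal = £1818.99; tax = £147.42; total due = £1966.41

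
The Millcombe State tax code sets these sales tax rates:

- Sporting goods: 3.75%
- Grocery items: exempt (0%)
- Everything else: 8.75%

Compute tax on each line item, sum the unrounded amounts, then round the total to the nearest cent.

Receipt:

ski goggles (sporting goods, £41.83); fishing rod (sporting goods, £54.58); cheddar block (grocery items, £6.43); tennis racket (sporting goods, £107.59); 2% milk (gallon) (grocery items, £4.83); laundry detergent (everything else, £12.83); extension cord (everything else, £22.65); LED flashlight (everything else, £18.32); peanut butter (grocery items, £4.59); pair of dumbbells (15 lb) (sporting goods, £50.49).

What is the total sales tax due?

Ski goggles £41.83: sporting goods → 3.75% → £1.568625
Fishing rod £54.58: sporting goods → 3.75% → £2.04675
Cheddar block £6.43: grocery items → 0% → £0.00
Tennis racket £107.59: sporting goods → 3.75% → £4.034625
2% milk (gallon) £4.83: grocery items → 0% → £0.00
Laundry detergent £12.83: everything else → 8.75% → £1.122625
Extension cord £22.65: everything else → 8.75% → £1.981875
LED flashlight £18.32: everything else → 8.75% → £1.603
Peanut butter £4.59: grocery items → 0% → £0.00
Pair of dumbbells (15 lb) £50.49: sporting goods → 3.75% → £1.893375
Unrounded tax sum = £14.250875 → £14.25

£14.25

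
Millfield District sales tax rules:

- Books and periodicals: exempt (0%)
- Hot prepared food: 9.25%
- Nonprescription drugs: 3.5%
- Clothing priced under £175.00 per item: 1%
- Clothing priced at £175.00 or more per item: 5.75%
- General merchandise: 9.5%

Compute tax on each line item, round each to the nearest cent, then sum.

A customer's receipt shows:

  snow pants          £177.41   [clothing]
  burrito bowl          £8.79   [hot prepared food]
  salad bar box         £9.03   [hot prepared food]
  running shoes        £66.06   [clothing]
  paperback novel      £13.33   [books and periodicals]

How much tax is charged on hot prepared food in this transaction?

£1.65

Burrito bowl £8.79: hot prepared food → 9.25% → £0.81
Salad bar box £9.03: hot prepared food → 9.25% → £0.84
Tax on hot prepared food = £0.81 + £0.84 = £1.65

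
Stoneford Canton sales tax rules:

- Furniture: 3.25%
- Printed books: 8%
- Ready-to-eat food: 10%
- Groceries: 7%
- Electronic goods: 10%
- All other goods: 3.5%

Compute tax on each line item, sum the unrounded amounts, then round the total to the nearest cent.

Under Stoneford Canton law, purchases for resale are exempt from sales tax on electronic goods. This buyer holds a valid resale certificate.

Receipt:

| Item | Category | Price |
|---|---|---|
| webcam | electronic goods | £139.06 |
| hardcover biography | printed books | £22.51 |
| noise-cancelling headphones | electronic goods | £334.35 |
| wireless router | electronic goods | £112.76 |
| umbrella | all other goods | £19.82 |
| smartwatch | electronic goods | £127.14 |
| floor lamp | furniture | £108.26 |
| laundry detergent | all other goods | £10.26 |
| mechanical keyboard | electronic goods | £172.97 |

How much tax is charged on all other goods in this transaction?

£1.05

Umbrella £19.82: all other goods → 3.5% → £0.6937
Laundry detergent £10.26: all other goods → 3.5% → £0.3591
Tax on all other goods: unrounded sum = £1.0528 → £1.05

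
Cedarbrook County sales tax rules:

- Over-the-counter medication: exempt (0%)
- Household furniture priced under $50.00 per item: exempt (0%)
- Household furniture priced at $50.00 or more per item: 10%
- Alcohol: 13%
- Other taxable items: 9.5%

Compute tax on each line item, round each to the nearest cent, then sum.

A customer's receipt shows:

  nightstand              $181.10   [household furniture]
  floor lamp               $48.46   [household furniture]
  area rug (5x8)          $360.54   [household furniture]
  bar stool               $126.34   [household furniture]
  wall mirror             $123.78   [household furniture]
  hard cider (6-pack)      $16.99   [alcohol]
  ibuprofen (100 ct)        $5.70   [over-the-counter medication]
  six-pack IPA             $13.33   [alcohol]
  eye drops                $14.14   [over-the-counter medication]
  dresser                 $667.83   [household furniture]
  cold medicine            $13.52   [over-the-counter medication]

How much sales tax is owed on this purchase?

Nightstand $181.10: household furniture, $50.00 or more → 10% → $18.11
Floor lamp $48.46: household furniture, under $50.00 → 0% → $0.00
Area rug (5x8) $360.54: household furniture, $50.00 or more → 10% → $36.05
Bar stool $126.34: household furniture, $50.00 or more → 10% → $12.63
Wall mirror $123.78: household furniture, $50.00 or more → 10% → $12.38
Hard cider (6-pack) $16.99: alcohol → 13% → $2.21
Ibuprofen (100 ct) $5.70: over-the-counter medication → 0% → $0.00
Six-pack IPA $13.33: alcohol → 13% → $1.73
Eye drops $14.14: over-the-counter medication → 0% → $0.00
Dresser $667.83: household furniture, $50.00 or more → 10% → $66.78
Cold medicine $13.52: over-the-counter medication → 0% → $0.00
Total tax = $18.11 + $36.05 + $12.63 + $12.38 + $2.21 + $1.73 + $66.78 = $149.89

$149.89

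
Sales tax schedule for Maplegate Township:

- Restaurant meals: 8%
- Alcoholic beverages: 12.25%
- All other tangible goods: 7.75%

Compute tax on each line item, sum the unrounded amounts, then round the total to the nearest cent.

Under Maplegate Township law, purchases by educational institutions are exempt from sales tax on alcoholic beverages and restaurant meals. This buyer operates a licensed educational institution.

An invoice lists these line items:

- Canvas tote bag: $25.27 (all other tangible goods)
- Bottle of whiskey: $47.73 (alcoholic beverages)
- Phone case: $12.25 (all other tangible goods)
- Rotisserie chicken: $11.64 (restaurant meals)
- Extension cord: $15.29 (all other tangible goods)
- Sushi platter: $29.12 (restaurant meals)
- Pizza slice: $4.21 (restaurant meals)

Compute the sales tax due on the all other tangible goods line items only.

$4.09

Canvas tote bag $25.27: all other tangible goods → 7.75% → $1.958425
Phone case $12.25: all other tangible goods → 7.75% → $0.949375
Extension cord $15.29: all other tangible goods → 7.75% → $1.184975
Tax on all other tangible goods: unrounded sum = $4.092775 → $4.09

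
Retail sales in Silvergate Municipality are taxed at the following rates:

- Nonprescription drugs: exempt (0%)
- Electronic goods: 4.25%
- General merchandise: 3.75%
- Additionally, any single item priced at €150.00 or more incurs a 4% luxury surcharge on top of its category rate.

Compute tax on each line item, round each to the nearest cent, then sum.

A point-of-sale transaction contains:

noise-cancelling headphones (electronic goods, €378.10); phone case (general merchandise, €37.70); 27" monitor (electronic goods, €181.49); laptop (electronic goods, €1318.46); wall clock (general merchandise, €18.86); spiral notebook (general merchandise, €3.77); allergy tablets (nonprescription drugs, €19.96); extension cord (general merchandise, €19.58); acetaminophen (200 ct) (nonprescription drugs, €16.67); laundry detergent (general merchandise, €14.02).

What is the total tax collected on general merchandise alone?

Phone case €37.70: general merchandise → 3.75% → €1.41
Wall clock €18.86: general merchandise → 3.75% → €0.71
Spiral notebook €3.77: general merchandise → 3.75% → €0.14
Extension cord €19.58: general merchandise → 3.75% → €0.73
Laundry detergent €14.02: general merchandise → 3.75% → €0.53
Tax on general merchandise = €1.41 + €0.71 + €0.14 + €0.73 + €0.53 = €3.52

€3.52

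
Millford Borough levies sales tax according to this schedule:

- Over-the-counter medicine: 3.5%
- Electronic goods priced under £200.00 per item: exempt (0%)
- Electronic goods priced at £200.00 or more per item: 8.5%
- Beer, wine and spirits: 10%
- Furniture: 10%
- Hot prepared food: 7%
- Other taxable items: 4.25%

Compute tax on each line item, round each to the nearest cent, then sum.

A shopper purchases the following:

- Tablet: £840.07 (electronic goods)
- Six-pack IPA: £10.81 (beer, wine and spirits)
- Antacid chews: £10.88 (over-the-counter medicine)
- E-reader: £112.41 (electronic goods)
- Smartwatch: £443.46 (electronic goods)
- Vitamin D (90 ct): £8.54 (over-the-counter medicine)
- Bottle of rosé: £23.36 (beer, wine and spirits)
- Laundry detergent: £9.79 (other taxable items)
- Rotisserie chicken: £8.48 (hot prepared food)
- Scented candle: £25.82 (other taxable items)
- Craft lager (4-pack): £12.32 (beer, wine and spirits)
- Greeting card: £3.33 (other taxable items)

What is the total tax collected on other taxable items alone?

Laundry detergent £9.79: other taxable items → 4.25% → £0.42
Scented candle £25.82: other taxable items → 4.25% → £1.10
Greeting card £3.33: other taxable items → 4.25% → £0.14
Tax on other taxable items = £0.42 + £1.10 + £0.14 = £1.66

£1.66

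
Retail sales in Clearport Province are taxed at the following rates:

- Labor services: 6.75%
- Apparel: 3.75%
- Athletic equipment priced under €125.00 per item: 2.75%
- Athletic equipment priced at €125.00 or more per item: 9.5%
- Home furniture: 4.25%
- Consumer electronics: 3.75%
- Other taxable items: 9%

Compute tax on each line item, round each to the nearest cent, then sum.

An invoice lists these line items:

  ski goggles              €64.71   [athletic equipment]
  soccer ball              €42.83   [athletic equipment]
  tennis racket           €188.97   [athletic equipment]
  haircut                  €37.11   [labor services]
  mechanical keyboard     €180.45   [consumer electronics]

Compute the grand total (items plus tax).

Ski goggles €64.71: athletic equipment, under €125.00 → 2.75% → €1.78
Soccer ball €42.83: athletic equipment, under €125.00 → 2.75% → €1.18
Tennis racket €188.97: athletic equipment, €125.00 or more → 9.5% → €17.95
Haircut €37.11: labor services → 6.75% → €2.50
Mechanical keyboard €180.45: consumer electronics → 3.75% → €6.77
Subtotal = €514.07; tax = €30.18; total due = €544.25

€544.25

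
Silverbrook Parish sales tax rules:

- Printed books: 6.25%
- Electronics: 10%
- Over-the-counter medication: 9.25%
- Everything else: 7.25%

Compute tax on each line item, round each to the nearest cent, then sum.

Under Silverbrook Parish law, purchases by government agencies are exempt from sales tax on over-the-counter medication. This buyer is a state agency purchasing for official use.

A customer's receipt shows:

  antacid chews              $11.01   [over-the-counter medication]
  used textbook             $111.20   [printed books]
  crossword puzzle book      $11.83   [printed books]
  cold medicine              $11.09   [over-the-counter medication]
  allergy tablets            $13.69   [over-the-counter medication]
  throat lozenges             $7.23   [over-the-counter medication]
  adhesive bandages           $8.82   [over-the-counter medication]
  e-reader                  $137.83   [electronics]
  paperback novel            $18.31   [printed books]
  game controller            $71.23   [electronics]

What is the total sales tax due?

Antacid chews $11.01: over-the-counter medication, buyer-exempt → 0% → $0.00
Used textbook $111.20: printed books → 6.25% → $6.95
Crossword puzzle book $11.83: printed books → 6.25% → $0.74
Cold medicine $11.09: over-the-counter medication, buyer-exempt → 0% → $0.00
Allergy tablets $13.69: over-the-counter medication, buyer-exempt → 0% → $0.00
Throat lozenges $7.23: over-the-counter medication, buyer-exempt → 0% → $0.00
Adhesive bandages $8.82: over-the-counter medication, buyer-exempt → 0% → $0.00
E-reader $137.83: electronics → 10% → $13.78
Paperback novel $18.31: printed books → 6.25% → $1.14
Game controller $71.23: electronics → 10% → $7.12
Total tax = $6.95 + $0.74 + $13.78 + $1.14 + $7.12 = $29.73

$29.73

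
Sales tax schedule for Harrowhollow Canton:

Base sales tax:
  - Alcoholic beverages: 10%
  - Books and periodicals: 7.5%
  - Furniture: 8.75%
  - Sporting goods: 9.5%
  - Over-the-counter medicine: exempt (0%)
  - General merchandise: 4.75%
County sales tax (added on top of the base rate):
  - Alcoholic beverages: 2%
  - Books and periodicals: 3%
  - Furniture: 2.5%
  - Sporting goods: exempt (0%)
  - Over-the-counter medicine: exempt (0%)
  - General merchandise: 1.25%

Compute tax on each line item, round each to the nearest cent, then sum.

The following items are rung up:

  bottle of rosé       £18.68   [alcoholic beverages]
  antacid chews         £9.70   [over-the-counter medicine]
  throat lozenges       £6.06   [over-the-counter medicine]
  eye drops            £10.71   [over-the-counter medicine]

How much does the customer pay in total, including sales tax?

£47.39

Bottle of rosé £18.68: alcoholic beverages → 10% + 2% county = 12% → £2.24
Antacid chews £9.70: over-the-counter medicine → 0% + 0% county = 0% → £0.00
Throat lozenges £6.06: over-the-counter medicine → 0% + 0% county = 0% → £0.00
Eye drops £10.71: over-the-counter medicine → 0% + 0% county = 0% → £0.00
Subtotal = £45.15; tax = £2.24; total due = £47.39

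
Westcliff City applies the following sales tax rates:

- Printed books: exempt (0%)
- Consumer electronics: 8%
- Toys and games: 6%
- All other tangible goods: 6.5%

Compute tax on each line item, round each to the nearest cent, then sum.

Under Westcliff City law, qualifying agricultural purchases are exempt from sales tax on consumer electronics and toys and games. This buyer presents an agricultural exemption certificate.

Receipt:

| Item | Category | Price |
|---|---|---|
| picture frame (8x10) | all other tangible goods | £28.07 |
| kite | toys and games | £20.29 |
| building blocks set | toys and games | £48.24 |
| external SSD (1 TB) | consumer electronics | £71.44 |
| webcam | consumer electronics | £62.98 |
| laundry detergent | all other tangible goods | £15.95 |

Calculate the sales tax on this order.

£2.86

Picture frame (8x10) £28.07: all other tangible goods → 6.5% → £1.82
Kite £20.29: toys and games, buyer-exempt → 0% → £0.00
Building blocks set £48.24: toys and games, buyer-exempt → 0% → £0.00
External SSD (1 TB) £71.44: consumer electronics, buyer-exempt → 0% → £0.00
Webcam £62.98: consumer electronics, buyer-exempt → 0% → £0.00
Laundry detergent £15.95: all other tangible goods → 6.5% → £1.04
Total tax = £1.82 + £1.04 = £2.86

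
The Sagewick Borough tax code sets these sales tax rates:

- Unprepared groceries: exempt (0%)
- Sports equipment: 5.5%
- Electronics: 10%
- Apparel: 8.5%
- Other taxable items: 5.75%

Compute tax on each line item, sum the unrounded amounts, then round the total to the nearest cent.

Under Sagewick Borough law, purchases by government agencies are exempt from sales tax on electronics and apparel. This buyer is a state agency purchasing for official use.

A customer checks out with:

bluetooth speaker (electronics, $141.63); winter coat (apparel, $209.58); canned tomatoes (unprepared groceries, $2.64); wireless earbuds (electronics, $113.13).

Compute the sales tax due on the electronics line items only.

$0.00

Bluetooth speaker $141.63: electronics, buyer-exempt → 0% → $0.00
Wireless earbuds $113.13: electronics, buyer-exempt → 0% → $0.00
Tax on electronics: unrounded sum = $0.00 → $0.00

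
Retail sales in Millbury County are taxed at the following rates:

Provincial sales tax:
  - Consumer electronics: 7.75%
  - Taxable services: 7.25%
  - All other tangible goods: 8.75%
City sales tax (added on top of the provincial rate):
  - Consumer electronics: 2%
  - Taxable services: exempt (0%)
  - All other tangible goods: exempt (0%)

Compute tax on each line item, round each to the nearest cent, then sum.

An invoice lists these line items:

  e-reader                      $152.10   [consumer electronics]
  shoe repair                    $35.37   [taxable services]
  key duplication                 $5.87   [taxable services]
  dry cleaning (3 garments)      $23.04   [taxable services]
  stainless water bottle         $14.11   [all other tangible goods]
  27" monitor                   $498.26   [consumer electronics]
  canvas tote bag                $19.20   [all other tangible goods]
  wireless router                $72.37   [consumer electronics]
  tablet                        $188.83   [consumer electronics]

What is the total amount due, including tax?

$1105.60

E-reader $152.10: consumer electronics → 7.75% + 2% city = 9.75% → $14.83
Shoe repair $35.37: taxable services → 7.25% + 0% city = 7.25% → $2.56
Key duplication $5.87: taxable services → 7.25% + 0% city = 7.25% → $0.43
Dry cleaning (3 garments) $23.04: taxable services → 7.25% + 0% city = 7.25% → $1.67
Stainless water bottle $14.11: all other tangible goods → 8.75% + 0% city = 8.75% → $1.23
27" monitor $498.26: consumer electronics → 7.75% + 2% city = 9.75% → $48.58
Canvas tote bag $19.20: all other tangible goods → 8.75% + 0% city = 8.75% → $1.68
Wireless router $72.37: consumer electronics → 7.75% + 2% city = 9.75% → $7.06
Tablet $188.83: consumer electronics → 7.75% + 2% city = 9.75% → $18.41
Subtotal = $1009.15; tax = $96.45; total due = $1105.60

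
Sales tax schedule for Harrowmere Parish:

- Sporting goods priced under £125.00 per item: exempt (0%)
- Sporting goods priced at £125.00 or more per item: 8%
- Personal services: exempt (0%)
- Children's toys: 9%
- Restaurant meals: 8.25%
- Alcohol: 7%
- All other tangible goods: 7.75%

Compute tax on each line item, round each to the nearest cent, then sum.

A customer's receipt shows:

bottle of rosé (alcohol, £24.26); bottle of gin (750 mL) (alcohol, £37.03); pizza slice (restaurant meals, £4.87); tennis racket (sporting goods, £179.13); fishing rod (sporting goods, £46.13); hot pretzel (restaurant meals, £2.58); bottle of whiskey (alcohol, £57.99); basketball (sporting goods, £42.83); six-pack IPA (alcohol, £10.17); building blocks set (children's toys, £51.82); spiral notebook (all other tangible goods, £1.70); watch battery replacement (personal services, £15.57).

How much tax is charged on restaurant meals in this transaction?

£0.61

Pizza slice £4.87: restaurant meals → 8.25% → £0.40
Hot pretzel £2.58: restaurant meals → 8.25% → £0.21
Tax on restaurant meals = £0.40 + £0.21 = £0.61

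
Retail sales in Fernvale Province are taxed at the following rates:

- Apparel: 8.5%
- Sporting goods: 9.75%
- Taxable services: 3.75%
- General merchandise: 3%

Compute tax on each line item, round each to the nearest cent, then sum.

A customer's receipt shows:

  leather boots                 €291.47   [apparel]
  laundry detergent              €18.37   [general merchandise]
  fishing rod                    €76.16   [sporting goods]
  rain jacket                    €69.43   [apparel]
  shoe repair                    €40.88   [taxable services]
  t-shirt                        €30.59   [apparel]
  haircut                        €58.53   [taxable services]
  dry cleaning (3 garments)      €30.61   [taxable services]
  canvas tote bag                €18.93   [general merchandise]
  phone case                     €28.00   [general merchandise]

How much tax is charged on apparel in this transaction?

Leather boots €291.47: apparel → 8.5% → €24.77
Rain jacket €69.43: apparel → 8.5% → €5.90
T-shirt €30.59: apparel → 8.5% → €2.60
Tax on apparel = €24.77 + €5.90 + €2.60 = €33.27

€33.27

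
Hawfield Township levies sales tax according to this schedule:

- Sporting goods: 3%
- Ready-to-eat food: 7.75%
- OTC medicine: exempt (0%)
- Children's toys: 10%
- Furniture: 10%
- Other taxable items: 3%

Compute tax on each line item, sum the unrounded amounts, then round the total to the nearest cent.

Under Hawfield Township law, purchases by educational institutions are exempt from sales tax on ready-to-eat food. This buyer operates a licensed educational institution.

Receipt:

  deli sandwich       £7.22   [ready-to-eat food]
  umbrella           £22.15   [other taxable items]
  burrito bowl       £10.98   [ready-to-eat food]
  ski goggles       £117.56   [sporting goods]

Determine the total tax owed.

Deli sandwich £7.22: ready-to-eat food, buyer-exempt → 0% → £0.00
Umbrella £22.15: other taxable items → 3% → £0.6645
Burrito bowl £10.98: ready-to-eat food, buyer-exempt → 0% → £0.00
Ski goggles £117.56: sporting goods → 3% → £3.5268
Unrounded tax sum = £4.1913 → £4.19

£4.19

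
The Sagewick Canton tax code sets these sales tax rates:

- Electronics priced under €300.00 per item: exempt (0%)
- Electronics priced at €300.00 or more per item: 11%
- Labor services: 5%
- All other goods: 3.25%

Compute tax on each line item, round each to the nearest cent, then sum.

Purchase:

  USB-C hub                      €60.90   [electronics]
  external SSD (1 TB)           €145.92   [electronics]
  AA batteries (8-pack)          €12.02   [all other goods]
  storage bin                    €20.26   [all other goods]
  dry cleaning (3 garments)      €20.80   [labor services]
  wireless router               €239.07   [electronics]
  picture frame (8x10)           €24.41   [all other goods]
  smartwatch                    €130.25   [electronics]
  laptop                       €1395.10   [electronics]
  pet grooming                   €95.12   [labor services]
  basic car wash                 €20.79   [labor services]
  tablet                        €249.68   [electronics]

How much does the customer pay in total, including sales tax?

USB-C hub €60.90: electronics, under €300.00 → 0% → €0.00
External SSD (1 TB) €145.92: electronics, under €300.00 → 0% → €0.00
AA batteries (8-pack) €12.02: all other goods → 3.25% → €0.39
Storage bin €20.26: all other goods → 3.25% → €0.66
Dry cleaning (3 garments) €20.80: labor services → 5% → €1.04
Wireless router €239.07: electronics, under €300.00 → 0% → €0.00
Picture frame (8x10) €24.41: all other goods → 3.25% → €0.79
Smartwatch €130.25: electronics, under €300.00 → 0% → €0.00
Laptop €1395.10: electronics, €300.00 or more → 11% → €153.46
Pet grooming €95.12: labor services → 5% → €4.76
Basic car wash €20.79: labor services → 5% → €1.04
Tablet €249.68: electronics, under €300.00 → 0% → €0.00
Subtotal = €2414.32; tax = €162.14; total due = €2576.46

€2576.46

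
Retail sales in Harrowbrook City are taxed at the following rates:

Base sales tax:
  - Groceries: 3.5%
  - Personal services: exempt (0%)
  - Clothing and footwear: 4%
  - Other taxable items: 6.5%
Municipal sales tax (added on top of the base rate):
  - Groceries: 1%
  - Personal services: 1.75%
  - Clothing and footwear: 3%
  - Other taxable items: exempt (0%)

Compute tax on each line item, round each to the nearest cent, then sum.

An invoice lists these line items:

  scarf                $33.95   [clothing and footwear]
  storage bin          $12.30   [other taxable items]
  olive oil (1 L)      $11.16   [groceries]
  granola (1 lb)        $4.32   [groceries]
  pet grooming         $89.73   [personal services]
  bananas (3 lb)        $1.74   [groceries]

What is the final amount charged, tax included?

Scarf $33.95: clothing and footwear → 4% + 3% municipal = 7% → $2.38
Storage bin $12.30: other taxable items → 6.5% + 0% municipal = 6.5% → $0.80
Olive oil (1 L) $11.16: groceries → 3.5% + 1% municipal = 4.5% → $0.50
Granola (1 lb) $4.32: groceries → 3.5% + 1% municipal = 4.5% → $0.19
Pet grooming $89.73: personal services → 0% + 1.75% municipal = 1.75% → $1.57
Bananas (3 lb) $1.74: groceries → 3.5% + 1% municipal = 4.5% → $0.08
Subtotal = $153.20; tax = $5.52; total due = $158.72

$158.72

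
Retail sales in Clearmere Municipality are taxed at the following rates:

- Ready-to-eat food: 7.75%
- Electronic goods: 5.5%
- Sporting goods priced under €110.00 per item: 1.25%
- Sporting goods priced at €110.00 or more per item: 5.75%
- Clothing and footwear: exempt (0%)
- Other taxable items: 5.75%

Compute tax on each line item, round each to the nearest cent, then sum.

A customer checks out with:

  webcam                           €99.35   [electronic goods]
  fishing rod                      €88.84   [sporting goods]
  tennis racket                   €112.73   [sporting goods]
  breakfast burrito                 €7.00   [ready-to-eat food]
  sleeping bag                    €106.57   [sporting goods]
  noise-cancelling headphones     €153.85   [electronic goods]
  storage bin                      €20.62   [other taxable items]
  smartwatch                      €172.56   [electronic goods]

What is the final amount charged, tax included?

Webcam €99.35: electronic goods → 5.5% → €5.46
Fishing rod €88.84: sporting goods, under €110.00 → 1.25% → €1.11
Tennis racket €112.73: sporting goods, €110.00 or more → 5.75% → €6.48
Breakfast burrito €7.00: ready-to-eat food → 7.75% → €0.54
Sleeping bag €106.57: sporting goods, under €110.00 → 1.25% → €1.33
Noise-cancelling headphones €153.85: electronic goods → 5.5% → €8.46
Storage bin €20.62: other taxable items → 5.75% → €1.19
Smartwatch €172.56: electronic goods → 5.5% → €9.49
Subtotal = €761.52; tax = €34.06; total due = €795.58

€795.58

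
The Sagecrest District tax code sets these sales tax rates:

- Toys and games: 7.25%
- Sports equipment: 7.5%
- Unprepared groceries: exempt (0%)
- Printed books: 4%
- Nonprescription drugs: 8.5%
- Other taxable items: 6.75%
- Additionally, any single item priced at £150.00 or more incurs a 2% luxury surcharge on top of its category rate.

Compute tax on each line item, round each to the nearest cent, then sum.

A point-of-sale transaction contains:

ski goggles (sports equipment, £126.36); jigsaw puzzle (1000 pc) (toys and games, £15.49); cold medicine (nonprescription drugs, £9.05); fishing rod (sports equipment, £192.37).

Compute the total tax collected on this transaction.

Ski goggles £126.36: sports equipment → 7.5% → £9.48
Jigsaw puzzle (1000 pc) £15.49: toys and games → 7.25% → £1.12
Cold medicine £9.05: nonprescription drugs → 8.5% → £0.77
Fishing rod £192.37: sports equipment → 7.5% + 2% surcharge = 9.5% → £18.28
Total tax = £9.48 + £1.12 + £0.77 + £18.28 = £29.65

£29.65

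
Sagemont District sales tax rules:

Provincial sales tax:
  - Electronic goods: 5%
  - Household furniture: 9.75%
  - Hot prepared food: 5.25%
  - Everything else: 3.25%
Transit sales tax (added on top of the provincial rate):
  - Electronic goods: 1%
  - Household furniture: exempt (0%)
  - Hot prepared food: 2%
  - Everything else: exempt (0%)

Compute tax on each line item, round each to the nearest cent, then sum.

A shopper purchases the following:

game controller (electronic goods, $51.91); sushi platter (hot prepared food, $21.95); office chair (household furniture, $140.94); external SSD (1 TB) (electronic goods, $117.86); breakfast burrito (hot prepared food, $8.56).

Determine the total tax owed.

Game controller $51.91: electronic goods → 5% + 1% transit = 6% → $3.11
Sushi platter $21.95: hot prepared food → 5.25% + 2% transit = 7.25% → $1.59
Office chair $140.94: household furniture → 9.75% + 0% transit = 9.75% → $13.74
External SSD (1 TB) $117.86: electronic goods → 5% + 1% transit = 6% → $7.07
Breakfast burrito $8.56: hot prepared food → 5.25% + 2% transit = 7.25% → $0.62
Total tax = $3.11 + $1.59 + $13.74 + $7.07 + $0.62 = $26.13

$26.13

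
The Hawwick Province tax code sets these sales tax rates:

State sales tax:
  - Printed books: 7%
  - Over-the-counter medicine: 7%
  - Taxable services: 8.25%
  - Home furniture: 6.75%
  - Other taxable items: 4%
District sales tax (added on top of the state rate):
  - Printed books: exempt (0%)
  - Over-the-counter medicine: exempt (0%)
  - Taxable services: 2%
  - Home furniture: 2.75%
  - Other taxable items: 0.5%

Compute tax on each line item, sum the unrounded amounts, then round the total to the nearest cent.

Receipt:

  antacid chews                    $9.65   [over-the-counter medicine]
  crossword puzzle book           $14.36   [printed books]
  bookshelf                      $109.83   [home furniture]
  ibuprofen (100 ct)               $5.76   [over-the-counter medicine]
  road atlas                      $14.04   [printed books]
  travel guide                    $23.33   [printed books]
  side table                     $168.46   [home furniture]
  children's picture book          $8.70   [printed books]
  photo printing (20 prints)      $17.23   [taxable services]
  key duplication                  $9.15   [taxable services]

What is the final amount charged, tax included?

$414.96

Antacid chews $9.65: over-the-counter medicine → 7% + 0% district = 7% → $0.6755
Crossword puzzle book $14.36: printed books → 7% + 0% district = 7% → $1.0052
Bookshelf $109.83: home furniture → 6.75% + 2.75% district = 9.5% → $10.43385
Ibuprofen (100 ct) $5.76: over-the-counter medicine → 7% + 0% district = 7% → $0.4032
Road atlas $14.04: printed books → 7% + 0% district = 7% → $0.9828
Travel guide $23.33: printed books → 7% + 0% district = 7% → $1.6331
Side table $168.46: home furniture → 6.75% + 2.75% district = 9.5% → $16.0037
Children's picture book $8.70: printed books → 7% + 0% district = 7% → $0.609
Photo printing (20 prints) $17.23: taxable services → 8.25% + 2% district = 10.25% → $1.766075
Key duplication $9.15: taxable services → 8.25% + 2% district = 10.25% → $0.937875
Subtotal = $380.51; unrounded tax = $34.4503 → $34.45; total due = $414.96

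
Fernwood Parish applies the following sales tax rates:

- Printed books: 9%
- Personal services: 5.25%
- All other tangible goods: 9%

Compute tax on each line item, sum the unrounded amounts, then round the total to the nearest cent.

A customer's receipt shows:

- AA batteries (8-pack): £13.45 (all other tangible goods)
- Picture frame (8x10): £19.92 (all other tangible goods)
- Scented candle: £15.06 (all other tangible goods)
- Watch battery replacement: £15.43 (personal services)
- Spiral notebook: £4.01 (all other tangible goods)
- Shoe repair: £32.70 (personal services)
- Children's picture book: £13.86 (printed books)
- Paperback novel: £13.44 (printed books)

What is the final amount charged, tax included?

£137.57

AA batteries (8-pack) £13.45: all other tangible goods → 9% → £1.2105
Picture frame (8x10) £19.92: all other tangible goods → 9% → £1.7928
Scented candle £15.06: all other tangible goods → 9% → £1.3554
Watch battery replacement £15.43: personal services → 5.25% → £0.810075
Spiral notebook £4.01: all other tangible goods → 9% → £0.3609
Shoe repair £32.70: personal services → 5.25% → £1.71675
Children's picture book £13.86: printed books → 9% → £1.2474
Paperback novel £13.44: printed books → 9% → £1.2096
Subtotal = £127.87; unrounded tax = £9.703425 → £9.70; total due = £137.57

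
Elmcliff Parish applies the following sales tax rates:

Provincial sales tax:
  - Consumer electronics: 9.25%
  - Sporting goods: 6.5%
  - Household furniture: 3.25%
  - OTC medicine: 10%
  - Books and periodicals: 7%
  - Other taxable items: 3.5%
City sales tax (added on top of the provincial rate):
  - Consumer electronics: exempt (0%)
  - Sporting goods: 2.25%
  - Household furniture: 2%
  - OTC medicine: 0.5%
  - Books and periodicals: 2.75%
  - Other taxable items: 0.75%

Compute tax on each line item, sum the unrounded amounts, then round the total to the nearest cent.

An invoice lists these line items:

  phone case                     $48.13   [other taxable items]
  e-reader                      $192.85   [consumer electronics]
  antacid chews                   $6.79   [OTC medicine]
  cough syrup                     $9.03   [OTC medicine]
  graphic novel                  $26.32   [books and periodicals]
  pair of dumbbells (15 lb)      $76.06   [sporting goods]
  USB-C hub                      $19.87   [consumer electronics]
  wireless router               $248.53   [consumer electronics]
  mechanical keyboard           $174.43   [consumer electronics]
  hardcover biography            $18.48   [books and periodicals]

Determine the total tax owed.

Phone case $48.13: other taxable items → 3.5% + 0.75% city = 4.25% → $2.045525
E-reader $192.85: consumer electronics → 9.25% + 0% city = 9.25% → $17.838625
Antacid chews $6.79: OTC medicine → 10% + 0.5% city = 10.5% → $0.71295
Cough syrup $9.03: OTC medicine → 10% + 0.5% city = 10.5% → $0.94815
Graphic novel $26.32: books and periodicals → 7% + 2.75% city = 9.75% → $2.5662
Pair of dumbbells (15 lb) $76.06: sporting goods → 6.5% + 2.25% city = 8.75% → $6.65525
USB-C hub $19.87: consumer electronics → 9.25% + 0% city = 9.25% → $1.837975
Wireless router $248.53: consumer electronics → 9.25% + 0% city = 9.25% → $22.989025
Mechanical keyboard $174.43: consumer electronics → 9.25% + 0% city = 9.25% → $16.134775
Hardcover biography $18.48: books and periodicals → 7% + 2.75% city = 9.75% → $1.8018
Unrounded tax sum = $73.530275 → $73.53

$73.53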